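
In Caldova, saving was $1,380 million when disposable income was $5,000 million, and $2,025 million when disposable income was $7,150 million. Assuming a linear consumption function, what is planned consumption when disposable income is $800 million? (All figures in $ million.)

C = 680

MPS = ΔS/ΔY = (2025 − 1380)/(7150 − 5000) = 645/2150 = 0.3
MPC = 1 − MPS = 0.7
Autonomous saving = 1380 − 0.3(5000) = -120, so a = 120
C = 120 + 0.7(800) = 120 + 560 = 680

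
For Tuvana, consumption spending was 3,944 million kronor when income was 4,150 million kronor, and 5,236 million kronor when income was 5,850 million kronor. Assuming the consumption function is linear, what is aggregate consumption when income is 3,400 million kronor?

MPC = (5236 − 3944)/(5850 − 4150) = 1292/1700 = 0.76
a = 3944 − 0.76(4150) = 3944 − 3154 = 790
C = 790 + 0.76(3400) = 790 + 2584 = 3374

C = 3374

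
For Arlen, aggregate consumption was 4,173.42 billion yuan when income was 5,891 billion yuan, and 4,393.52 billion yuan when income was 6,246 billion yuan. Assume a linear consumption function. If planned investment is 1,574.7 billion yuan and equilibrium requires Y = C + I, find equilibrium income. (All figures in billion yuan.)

Y = 5515

MPC = (4393.52 − 4173.42)/(6246 − 5891) = 220.1/355 = 0.62
a = 4173.42 − 0.62(5891) = 521
Equilibrium: Y = 521 + 0.62Y + 1574.7
0.38Y = 2095.7, so Y = 2095.7/0.38 = 5515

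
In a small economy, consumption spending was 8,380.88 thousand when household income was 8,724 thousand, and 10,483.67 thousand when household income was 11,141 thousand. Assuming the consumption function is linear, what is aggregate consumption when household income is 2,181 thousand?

C = 2688.47

MPC = (10483.67 − 8380.88)/(11141 − 8724) = 2102.79/2417 = 0.87
a = 8380.88 − 0.87(8724) = 8380.88 − 7589.88 = 791
C = 791 + 0.87(2181) = 791 + 1897.47 = 2688.47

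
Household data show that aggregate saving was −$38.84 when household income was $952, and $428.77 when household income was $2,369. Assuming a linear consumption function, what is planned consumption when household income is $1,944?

MPS = ΔS/ΔY = (428.77 − (-38.84))/(2369 − 952) = 467.61/1417 = 0.33
MPC = 1 − MPS = 0.67
Autonomous saving = -38.84 − 0.33(952) = -353, so a = 353
C = 353 + 0.67(1944) = 353 + 1302.48 = 1655.48

C = 1655.48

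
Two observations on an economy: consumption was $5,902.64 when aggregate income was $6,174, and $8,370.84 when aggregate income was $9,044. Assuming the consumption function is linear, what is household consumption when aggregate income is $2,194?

C = 2479.84

MPC = (8370.84 − 5902.64)/(9044 − 6174) = 2468.2/2870 = 0.86
a = 5902.64 − 0.86(6174) = 5902.64 − 5309.64 = 593
C = 593 + 0.86(2194) = 593 + 1886.84 = 2479.84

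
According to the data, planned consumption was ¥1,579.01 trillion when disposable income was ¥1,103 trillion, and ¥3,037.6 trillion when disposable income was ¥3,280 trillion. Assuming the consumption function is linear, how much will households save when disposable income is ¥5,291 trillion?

S = 906.03

MPC = (3037.6 − 1579.01)/(3280 − 1103) = 1458.59/2177 = 0.67
a = 1579.01 − 0.67(1103) = 1579.01 − 739.01 = 840
C = 840 + 0.67(5291) = 4384.97
S = 5291 − 4384.97 = 906.03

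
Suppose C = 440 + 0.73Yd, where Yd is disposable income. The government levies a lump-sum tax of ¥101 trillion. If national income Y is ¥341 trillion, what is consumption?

Yd = Y − T = 341 − 101 = 240
C = 440 + 0.73(240) = 440 + 175.2 = 615.2

C = 615.2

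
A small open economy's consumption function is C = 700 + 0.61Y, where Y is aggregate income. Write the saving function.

S = -700 + 0.39Y

S = Y − C = Y − (700 + 0.61Y) = -700 + (1 − 0.61)Y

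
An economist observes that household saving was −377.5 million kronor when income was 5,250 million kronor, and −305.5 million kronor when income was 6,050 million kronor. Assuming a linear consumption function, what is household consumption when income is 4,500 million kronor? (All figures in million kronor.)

C = 4945

MPS = ΔS/ΔY = (-305.5 − (-377.5))/(6050 − 5250) = 72/800 = 0.09
MPC = 1 − MPS = 0.91
Autonomous saving = -377.5 − 0.09(5250) = -850, so a = 850
C = 850 + 0.91(4500) = 850 + 4095 = 4945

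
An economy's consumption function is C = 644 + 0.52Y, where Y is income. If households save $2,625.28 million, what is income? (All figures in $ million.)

Y = 6811

S = Y − C = -644 + 0.48Y
-644 + 0.48Y = 2625.28, so 0.48Y = 3269.28 and Y = 6811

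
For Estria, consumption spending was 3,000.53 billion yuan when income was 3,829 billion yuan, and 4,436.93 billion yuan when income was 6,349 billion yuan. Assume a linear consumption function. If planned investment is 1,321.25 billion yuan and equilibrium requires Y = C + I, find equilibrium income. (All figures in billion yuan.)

Y = 4975

MPC = (4436.93 − 3000.53)/(6349 − 3829) = 1436.4/2520 = 0.57
a = 3000.53 − 0.57(3829) = 818
Equilibrium: Y = 818 + 0.57Y + 1321.25
0.43Y = 2139.25, so Y = 2139.25/0.43 = 4975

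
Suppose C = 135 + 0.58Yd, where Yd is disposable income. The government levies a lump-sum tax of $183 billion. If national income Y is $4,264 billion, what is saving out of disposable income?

Yd = Y − T = 4264 − 183 = 4081
C = 135 + 0.58(4081) = 135 + 2366.98 = 2501.98
S = Yd − C = 4081 − 2501.98 = 1579.02

S = 1579.02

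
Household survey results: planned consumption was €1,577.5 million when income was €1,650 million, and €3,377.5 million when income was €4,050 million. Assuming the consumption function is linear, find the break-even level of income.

Y = 1360

MPC = (3377.5 − 1577.5)/(4050 − 1650) = 1800/2400 = 0.75
a = 1577.5 − 0.75(1650) = 1577.5 − 1237.5 = 340
Break-even: Y = a/(1−MPC) = 340/0.25 = 1360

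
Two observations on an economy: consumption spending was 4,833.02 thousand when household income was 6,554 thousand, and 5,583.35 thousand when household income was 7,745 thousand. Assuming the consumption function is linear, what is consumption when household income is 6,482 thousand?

C = 4787.66

MPC = (5583.35 − 4833.02)/(7745 − 6554) = 750.33/1191 = 0.63
a = 4833.02 − 0.63(6554) = 4833.02 − 4129.02 = 704
C = 704 + 0.63(6482) = 704 + 4083.66 = 4787.66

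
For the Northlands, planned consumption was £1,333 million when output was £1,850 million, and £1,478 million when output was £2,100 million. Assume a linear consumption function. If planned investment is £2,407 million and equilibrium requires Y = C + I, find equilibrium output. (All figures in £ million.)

Y = 6350

MPC = (1478 − 1333)/(2100 − 1850) = 145/250 = 0.58
a = 1333 − 0.58(1850) = 260
Equilibrium: Y = 260 + 0.58Y + 2407
0.42Y = 2667, so Y = 2667/0.42 = 6350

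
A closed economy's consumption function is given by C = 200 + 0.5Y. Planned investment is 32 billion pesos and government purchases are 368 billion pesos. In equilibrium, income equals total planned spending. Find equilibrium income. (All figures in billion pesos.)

Y = C + I + G = 200 + 0.5Y + 32 + 368
Y − 0.5Y = 600
0.5Y = 600, so Y = 600/0.5 = 1200

Y = 1200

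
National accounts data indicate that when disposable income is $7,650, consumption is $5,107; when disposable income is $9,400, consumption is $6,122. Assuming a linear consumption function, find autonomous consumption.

a = 670

MPC = ΔC/ΔY = (6122 − 5107)/(9400 − 7650) = 1015/1750 = 0.58
a = C − MPC·Y = 5107 − 0.58(7650) = 5107 − 4437 = 670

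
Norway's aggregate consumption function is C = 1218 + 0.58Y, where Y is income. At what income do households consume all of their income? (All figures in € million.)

Y = 2900

At break-even, C = Y: 1218 + 0.58Y = Y
0.42Y = 1218, so Y = 1218/0.42 = 2900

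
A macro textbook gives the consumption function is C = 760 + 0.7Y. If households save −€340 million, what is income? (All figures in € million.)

S = Y − C = -760 + 0.3Y
-760 + 0.3Y = -340, so 0.3Y = 420 and Y = 1400

Y = 1400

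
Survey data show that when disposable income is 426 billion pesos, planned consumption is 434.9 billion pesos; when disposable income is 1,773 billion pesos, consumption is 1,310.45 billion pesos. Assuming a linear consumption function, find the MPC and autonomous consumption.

MPC = 0.65; a = 158

MPC = ΔC/ΔY = (1310.45 − 434.9)/(1773 − 426) = 875.55/1347 = 0.65
a = C − MPC·Y = 434.9 − 0.65(426) = 434.9 − 276.9 = 158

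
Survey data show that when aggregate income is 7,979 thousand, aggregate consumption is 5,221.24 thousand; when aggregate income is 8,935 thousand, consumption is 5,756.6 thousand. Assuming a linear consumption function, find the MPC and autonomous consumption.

MPC = ΔC/ΔY = (5756.6 − 5221.24)/(8935 − 7979) = 535.36/956 = 0.56
a = C − MPC·Y = 5221.24 − 0.56(7979) = 5221.24 − 4468.24 = 753

MPC = 0.56; a = 753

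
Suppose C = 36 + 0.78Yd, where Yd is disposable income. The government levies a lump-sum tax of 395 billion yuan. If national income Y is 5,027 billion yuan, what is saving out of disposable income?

S = 983.04

Yd = Y − T = 5027 − 395 = 4632
C = 36 + 0.78(4632) = 36 + 3612.96 = 3648.96
S = Yd − C = 4632 − 3648.96 = 983.04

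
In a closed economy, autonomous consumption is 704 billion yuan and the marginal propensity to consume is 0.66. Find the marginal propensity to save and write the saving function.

MPS = 1 − MPC = 1 − 0.66 = 0.34
S = Y − C = -704 + 0.34Y

MPS = 0.34; S = -704 + 0.34Y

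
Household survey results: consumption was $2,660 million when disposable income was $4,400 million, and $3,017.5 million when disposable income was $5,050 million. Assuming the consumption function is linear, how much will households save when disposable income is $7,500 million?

S = 3135

MPC = (3017.5 − 2660)/(5050 − 4400) = 357.5/650 = 0.55
a = 2660 − 0.55(4400) = 2660 − 2420 = 240
C = 240 + 0.55(7500) = 4365
S = 7500 − 4365 = 3135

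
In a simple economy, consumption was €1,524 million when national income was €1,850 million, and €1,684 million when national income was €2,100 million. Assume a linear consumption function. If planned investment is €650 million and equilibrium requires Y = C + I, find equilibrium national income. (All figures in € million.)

MPC = (1684 − 1524)/(2100 − 1850) = 160/250 = 0.64
a = 1524 − 0.64(1850) = 340
Equilibrium: Y = 340 + 0.64Y + 650
0.36Y = 990, so Y = 990/0.36 = 2750

Y = 2750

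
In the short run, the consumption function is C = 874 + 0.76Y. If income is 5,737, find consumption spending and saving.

C = 5234.12; S = 502.88

C = 874 + 0.76(5737) = 874 + 4360.12 = 5234.12
S = Y − C = 5737 − 5234.12 = 502.88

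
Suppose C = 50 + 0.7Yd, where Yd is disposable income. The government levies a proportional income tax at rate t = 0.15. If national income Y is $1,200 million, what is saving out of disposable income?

S = 256

Yd = (1 − 0.15)(1200) = 0.85(1200) = 1020
C = 50 + 0.7(1020) = 50 + 714 = 764
S = Yd − C = 1020 − 764 = 256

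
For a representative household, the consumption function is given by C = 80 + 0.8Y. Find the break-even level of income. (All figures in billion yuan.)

Y = 400

At break-even, C = Y: 80 + 0.8Y = Y
0.2Y = 80, so Y = 80/0.2 = 400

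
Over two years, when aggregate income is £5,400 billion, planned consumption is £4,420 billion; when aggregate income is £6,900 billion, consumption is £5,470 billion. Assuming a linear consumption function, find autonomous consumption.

MPC = ΔC/ΔY = (5470 − 4420)/(6900 − 5400) = 1050/1500 = 0.7
a = C − MPC·Y = 4420 − 0.7(5400) = 4420 − 3780 = 640

a = 640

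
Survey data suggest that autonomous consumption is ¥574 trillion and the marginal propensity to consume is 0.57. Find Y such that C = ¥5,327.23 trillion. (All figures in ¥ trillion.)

Y = 8339

574 + 0.57Y = 5327.23
0.57Y = 4753.23, so Y = 4753.23/0.57 = 8339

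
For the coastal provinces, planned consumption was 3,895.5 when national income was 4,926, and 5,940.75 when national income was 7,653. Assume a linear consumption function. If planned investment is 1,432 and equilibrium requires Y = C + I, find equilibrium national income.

MPC = (5940.75 − 3895.5)/(7653 − 4926) = 2045.25/2727 = 0.75
a = 3895.5 − 0.75(4926) = 201
Equilibrium: Y = 201 + 0.75Y + 1432
0.25Y = 1633, so Y = 1633/0.25 = 6532

Y = 6532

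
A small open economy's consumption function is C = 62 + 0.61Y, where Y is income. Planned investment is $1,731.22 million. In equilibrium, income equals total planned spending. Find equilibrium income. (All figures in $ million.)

Y = 4598

Y = C + I = 62 + 0.61Y + 1731.22
Y − 0.61Y = 1793.22
0.39Y = 1793.22, so Y = 1793.22/0.39 = 4598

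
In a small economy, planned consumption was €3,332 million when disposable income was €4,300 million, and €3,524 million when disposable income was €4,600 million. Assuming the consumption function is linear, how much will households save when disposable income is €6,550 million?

S = 1778

MPC = (3524 − 3332)/(4600 − 4300) = 192/300 = 0.64
a = 3332 − 0.64(4300) = 3332 − 2752 = 580
C = 580 + 0.64(6550) = 4772
S = 6550 − 4772 = 1778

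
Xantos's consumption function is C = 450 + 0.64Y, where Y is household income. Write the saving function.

S = -450 + 0.36Y

S = Y − C = Y − (450 + 0.64Y) = -450 + (1 − 0.64)Y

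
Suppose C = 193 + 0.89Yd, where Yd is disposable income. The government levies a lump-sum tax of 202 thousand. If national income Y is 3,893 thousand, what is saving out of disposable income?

Yd = Y − T = 3893 − 202 = 3691
C = 193 + 0.89(3691) = 193 + 3284.99 = 3477.99
S = Yd − C = 3691 − 3477.99 = 213.01

S = 213.01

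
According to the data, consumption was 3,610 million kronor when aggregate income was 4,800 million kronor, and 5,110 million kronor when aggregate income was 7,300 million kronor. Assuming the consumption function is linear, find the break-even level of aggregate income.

MPC = (5110 − 3610)/(7300 − 4800) = 1500/2500 = 0.6
a = 3610 − 0.6(4800) = 3610 − 2880 = 730
Break-even: Y = a/(1−MPC) = 730/0.4 = 1825

Y = 1825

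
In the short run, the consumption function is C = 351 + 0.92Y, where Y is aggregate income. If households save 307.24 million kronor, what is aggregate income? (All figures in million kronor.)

Y = 8228

S = Y − C = -351 + 0.08Y
-351 + 0.08Y = 307.24, so 0.08Y = 658.24 and Y = 8228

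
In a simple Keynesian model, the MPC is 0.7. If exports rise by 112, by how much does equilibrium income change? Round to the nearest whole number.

The multiplier is 1/(1 − MPC) = 1/0.3.
ΔY = 112/0.3 = 373.33 ≈ 373

ΔY ≈ 373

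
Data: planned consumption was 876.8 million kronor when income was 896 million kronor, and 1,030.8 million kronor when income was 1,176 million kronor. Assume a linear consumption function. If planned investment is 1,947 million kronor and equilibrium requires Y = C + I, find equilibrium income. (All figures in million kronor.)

Y = 5180

MPC = (1030.8 − 876.8)/(1176 − 896) = 154/280 = 0.55
a = 876.8 − 0.55(896) = 384
Equilibrium: Y = 384 + 0.55Y + 1947
0.45Y = 2331, so Y = 2331/0.45 = 5180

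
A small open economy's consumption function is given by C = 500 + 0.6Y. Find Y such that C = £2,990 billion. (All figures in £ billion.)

Y = 4150

500 + 0.6Y = 2990
0.6Y = 2490, so Y = 2490/0.6 = 4150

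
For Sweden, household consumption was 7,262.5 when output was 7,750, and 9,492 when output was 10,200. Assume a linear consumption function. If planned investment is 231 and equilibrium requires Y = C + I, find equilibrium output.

MPC = (9492 − 7262.5)/(10200 − 7750) = 2229.5/2450 = 0.91
a = 7262.5 − 0.91(7750) = 210
Equilibrium: Y = 210 + 0.91Y + 231
0.09Y = 441, so Y = 441/0.09 = 4900

Y = 4900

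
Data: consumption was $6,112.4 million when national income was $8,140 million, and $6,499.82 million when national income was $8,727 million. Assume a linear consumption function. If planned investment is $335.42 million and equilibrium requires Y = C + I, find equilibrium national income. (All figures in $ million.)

MPC = (6499.82 − 6112.4)/(8727 − 8140) = 387.42/587 = 0.66
a = 6112.4 − 0.66(8140) = 740
Equilibrium: Y = 740 + 0.66Y + 335.42
0.34Y = 1075.42, so Y = 1075.42/0.34 = 3163

Y = 3163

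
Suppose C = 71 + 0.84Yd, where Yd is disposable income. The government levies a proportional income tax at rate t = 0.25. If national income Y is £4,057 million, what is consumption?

Yd = (1 − 0.25)(4057) = 0.75(4057) = 3042.75
C = 71 + 0.84(3042.75) = 71 + 2555.91 = 2626.91

C = 2626.91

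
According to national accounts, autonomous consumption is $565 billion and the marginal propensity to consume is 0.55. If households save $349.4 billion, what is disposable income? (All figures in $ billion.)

Y = 2032

S = Y − C = -565 + 0.45Y
-565 + 0.45Y = 349.4, so 0.45Y = 914.4 and Y = 2032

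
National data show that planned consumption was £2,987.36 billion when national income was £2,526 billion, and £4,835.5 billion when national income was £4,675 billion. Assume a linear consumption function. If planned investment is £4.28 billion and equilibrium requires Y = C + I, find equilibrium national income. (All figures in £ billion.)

MPC = (4835.5 − 2987.36)/(4675 − 2526) = 1848.14/2149 = 0.86
a = 2987.36 − 0.86(2526) = 815
Equilibrium: Y = 815 + 0.86Y + 4.28
0.14Y = 819.28, so Y = 819.28/0.14 = 5852

Y = 5852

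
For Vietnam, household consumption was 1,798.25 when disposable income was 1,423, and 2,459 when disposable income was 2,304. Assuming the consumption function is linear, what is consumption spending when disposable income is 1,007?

MPC = (2459 − 1798.25)/(2304 − 1423) = 660.75/881 = 0.75
a = 1798.25 − 0.75(1423) = 1798.25 − 1067.25 = 731
C = 731 + 0.75(1007) = 731 + 755.25 = 1486.25

C = 1486.25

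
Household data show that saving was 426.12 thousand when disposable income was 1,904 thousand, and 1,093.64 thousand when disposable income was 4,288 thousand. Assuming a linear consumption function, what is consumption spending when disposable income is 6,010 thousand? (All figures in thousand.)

C = 4434.2

MPS = ΔS/ΔY = (1093.64 − 426.12)/(4288 − 1904) = 667.52/2384 = 0.28
MPC = 1 − MPS = 0.72
Autonomous saving = 426.12 − 0.28(1904) = -107, so a = 107
C = 107 + 0.72(6010) = 107 + 4327.2 = 4434.2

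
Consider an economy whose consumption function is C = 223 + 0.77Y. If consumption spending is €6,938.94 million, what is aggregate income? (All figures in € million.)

223 + 0.77Y = 6938.94
0.77Y = 6715.94, so Y = 6715.94/0.77 = 8722

Y = 8722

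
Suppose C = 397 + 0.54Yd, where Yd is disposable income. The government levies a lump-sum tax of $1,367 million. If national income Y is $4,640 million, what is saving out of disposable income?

S = 1108.58

Yd = Y − T = 4640 − 1367 = 3273
C = 397 + 0.54(3273) = 397 + 1767.42 = 2164.42
S = Yd − C = 3273 − 2164.42 = 1108.58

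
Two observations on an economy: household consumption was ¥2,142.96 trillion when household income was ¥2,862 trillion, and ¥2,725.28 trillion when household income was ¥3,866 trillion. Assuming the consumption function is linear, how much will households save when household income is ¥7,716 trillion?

S = 2757.72

MPC = (2725.28 − 2142.96)/(3866 − 2862) = 582.32/1004 = 0.58
a = 2142.96 − 0.58(2862) = 2142.96 − 1659.96 = 483
C = 483 + 0.58(7716) = 4958.28
S = 7716 − 4958.28 = 2757.72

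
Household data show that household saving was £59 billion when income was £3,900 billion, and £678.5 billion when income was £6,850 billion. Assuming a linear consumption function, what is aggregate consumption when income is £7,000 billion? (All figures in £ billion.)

C = 6290

MPS = ΔS/ΔY = (678.5 − 59)/(6850 − 3900) = 619.5/2950 = 0.21
MPC = 1 − MPS = 0.79
Autonomous saving = 59 − 0.21(3900) = -760, so a = 760
C = 760 + 0.79(7000) = 760 + 5530 = 6290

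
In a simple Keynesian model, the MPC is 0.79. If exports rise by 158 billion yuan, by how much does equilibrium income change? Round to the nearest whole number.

The multiplier is 1/(1 − MPC) = 1/0.21.
ΔY = 158/0.21 = 752.38 ≈ 752

ΔY ≈ 752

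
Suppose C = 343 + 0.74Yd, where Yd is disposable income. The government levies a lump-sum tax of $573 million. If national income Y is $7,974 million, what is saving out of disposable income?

S = 1581.26

Yd = Y − T = 7974 − 573 = 7401
C = 343 + 0.74(7401) = 343 + 5476.74 = 5819.74
S = Yd − C = 7401 − 5819.74 = 1581.26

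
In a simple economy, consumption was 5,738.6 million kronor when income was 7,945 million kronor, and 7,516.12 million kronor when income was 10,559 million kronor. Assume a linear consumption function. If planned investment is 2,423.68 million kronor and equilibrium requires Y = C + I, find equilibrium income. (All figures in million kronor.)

Y = 8624

MPC = (7516.12 − 5738.6)/(10559 − 7945) = 1777.52/2614 = 0.68
a = 5738.6 − 0.68(7945) = 336
Equilibrium: Y = 336 + 0.68Y + 2423.68
0.32Y = 2759.68, so Y = 2759.68/0.32 = 8624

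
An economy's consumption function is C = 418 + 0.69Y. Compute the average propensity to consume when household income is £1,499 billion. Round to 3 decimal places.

APC = 0.969

C = 418 + 0.69(1499) = 1452.31
APC = C/Y = 1452.31/1499 = 0.969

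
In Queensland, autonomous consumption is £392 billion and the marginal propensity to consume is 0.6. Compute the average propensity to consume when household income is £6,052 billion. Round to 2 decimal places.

C = 392 + 0.6(6052) = 4023.2
APC = C/Y = 4023.2/6052 = 0.66

APC = 0.66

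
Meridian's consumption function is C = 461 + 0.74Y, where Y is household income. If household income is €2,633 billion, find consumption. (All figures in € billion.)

C = 461 + 0.74(2633) = 461 + 1948.42 = 2409.42

C = 2409.42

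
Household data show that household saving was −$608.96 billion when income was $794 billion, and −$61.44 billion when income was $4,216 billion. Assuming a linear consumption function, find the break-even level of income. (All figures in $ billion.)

MPS = ΔS/ΔY = (-61.44 − (-608.96))/(4216 − 794) = 547.52/3422 = 0.16
MPC = 1 − MPS = 0.84
From S(794) = -608.96: −a + 0.16(794) = -608.96, so a = 127.04 − (-608.96) = 736
Break-even (S = 0): Y = a/MPS = 736/0.16 = 4600

Y = 4600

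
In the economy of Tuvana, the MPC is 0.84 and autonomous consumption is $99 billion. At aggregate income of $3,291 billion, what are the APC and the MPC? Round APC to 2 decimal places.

APC = 0.87; MPC = 0.84

MPC = 0.84 (the slope of the consumption function)
C = 99 + 0.84(3291) = 2863.44, so APC = 2863.44/3291 = 0.87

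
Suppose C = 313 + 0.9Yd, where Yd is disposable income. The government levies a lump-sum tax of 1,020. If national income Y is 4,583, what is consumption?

Yd = Y − T = 4583 − 1020 = 3563
C = 313 + 0.9(3563) = 313 + 3206.7 = 3519.7

C = 3519.7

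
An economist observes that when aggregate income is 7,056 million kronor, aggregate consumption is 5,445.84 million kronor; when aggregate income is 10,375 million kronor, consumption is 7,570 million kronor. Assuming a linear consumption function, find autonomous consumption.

a = 930

MPC = ΔC/ΔY = (7570 − 5445.84)/(10375 − 7056) = 2124.16/3319 = 0.64
a = C − MPC·Y = 5445.84 − 0.64(7056) = 5445.84 − 4515.84 = 930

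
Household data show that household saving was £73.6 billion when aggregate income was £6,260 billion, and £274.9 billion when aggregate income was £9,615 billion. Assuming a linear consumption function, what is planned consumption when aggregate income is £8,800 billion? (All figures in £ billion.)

MPS = ΔS/ΔY = (274.9 − 73.6)/(9615 − 6260) = 201.3/3355 = 0.06
MPC = 1 − MPS = 0.94
Autonomous saving = 73.6 − 0.06(6260) = -302, so a = 302
C = 302 + 0.94(8800) = 302 + 8272 = 8574

C = 8574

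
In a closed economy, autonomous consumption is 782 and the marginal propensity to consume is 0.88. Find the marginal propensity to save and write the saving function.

MPS = 0.12; S = -782 + 0.12Y

MPS = 1 − MPC = 1 − 0.88 = 0.12
S = Y − C = -782 + 0.12Y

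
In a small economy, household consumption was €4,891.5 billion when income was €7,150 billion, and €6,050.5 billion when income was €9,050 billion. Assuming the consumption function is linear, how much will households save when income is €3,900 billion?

S = 991

MPC = (6050.5 − 4891.5)/(9050 − 7150) = 1159/1900 = 0.61
a = 4891.5 − 0.61(7150) = 4891.5 − 4361.5 = 530
C = 530 + 0.61(3900) = 2909
S = 3900 − 2909 = 991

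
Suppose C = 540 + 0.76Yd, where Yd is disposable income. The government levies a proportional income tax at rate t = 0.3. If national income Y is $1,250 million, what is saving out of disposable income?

Yd = (1 − 0.3)(1250) = 0.7(1250) = 875
C = 540 + 0.76(875) = 540 + 665 = 1205
S = Yd − C = 875 − 1205 = -330

S = -330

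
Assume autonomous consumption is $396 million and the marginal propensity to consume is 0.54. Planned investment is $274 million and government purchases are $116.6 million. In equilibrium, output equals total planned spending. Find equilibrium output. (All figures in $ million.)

Y = 1710

Y = C + I + G = 396 + 0.54Y + 274 + 116.6
Y − 0.54Y = 786.6
0.46Y = 786.6, so Y = 786.6/0.46 = 1710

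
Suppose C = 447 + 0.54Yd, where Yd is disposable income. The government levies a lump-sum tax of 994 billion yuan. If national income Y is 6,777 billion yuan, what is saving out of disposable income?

S = 2213.18

Yd = Y − T = 6777 − 994 = 5783
C = 447 + 0.54(5783) = 447 + 3122.82 = 3569.82
S = Yd − C = 5783 − 3569.82 = 2213.18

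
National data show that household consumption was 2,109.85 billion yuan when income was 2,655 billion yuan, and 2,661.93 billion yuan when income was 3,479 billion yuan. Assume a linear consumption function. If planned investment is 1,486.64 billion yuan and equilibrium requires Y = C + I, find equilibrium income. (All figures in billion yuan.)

Y = 5508

MPC = (2661.93 − 2109.85)/(3479 − 2655) = 552.08/824 = 0.67
a = 2109.85 − 0.67(2655) = 331
Equilibrium: Y = 331 + 0.67Y + 1486.64
0.33Y = 1817.64, so Y = 1817.64/0.33 = 5508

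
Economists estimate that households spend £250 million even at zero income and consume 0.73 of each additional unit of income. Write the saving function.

S = Y − C = Y − (250 + 0.73Y) = -250 + (1 − 0.73)Y

S = -250 + 0.27Y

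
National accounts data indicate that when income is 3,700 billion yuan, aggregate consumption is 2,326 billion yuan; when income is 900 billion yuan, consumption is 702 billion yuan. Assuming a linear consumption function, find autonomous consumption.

MPC = ΔC/ΔY = (2326 − 702)/(3700 − 900) = 1624/2800 = 0.58
a = C − MPC·Y = 702 − 0.58(900) = 702 − 522 = 180

a = 180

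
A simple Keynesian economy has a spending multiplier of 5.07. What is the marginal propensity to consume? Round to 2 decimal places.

k = 1/(1 − MPC), so 1 − MPC = 1/k = 1/5.07 = 0.1972
MPC = 1 − 0.1972 = 0.80

MPC = 0.80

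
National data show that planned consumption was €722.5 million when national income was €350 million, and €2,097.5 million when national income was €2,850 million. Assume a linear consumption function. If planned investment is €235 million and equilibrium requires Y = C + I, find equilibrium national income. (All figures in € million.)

MPC = (2097.5 − 722.5)/(2850 − 350) = 1375/2500 = 0.55
a = 722.5 − 0.55(350) = 530
Equilibrium: Y = 530 + 0.55Y + 235
0.45Y = 765, so Y = 765/0.45 = 1700

Y = 1700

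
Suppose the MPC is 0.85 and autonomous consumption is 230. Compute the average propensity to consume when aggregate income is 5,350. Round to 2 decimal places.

C = 230 + 0.85(5350) = 4777.5
APC = C/Y = 4777.5/5350 = 0.89

APC = 0.89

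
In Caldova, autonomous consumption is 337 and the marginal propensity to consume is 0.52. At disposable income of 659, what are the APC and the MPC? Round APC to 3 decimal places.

APC = 1.031; MPC = 0.52

MPC = 0.52 (the slope of the consumption function)
C = 337 + 0.52(659) = 679.68, so APC = 679.68/659 = 1.031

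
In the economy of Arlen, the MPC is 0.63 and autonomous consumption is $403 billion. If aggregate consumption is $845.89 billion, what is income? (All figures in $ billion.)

403 + 0.63Y = 845.89
0.63Y = 442.89, so Y = 442.89/0.63 = 703

Y = 703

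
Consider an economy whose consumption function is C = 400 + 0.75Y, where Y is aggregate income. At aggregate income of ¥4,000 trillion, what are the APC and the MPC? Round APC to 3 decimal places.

MPC = 0.75 (the slope of the consumption function)
C = 400 + 0.75(4000) = 3400, so APC = 3400/4000 = 0.850

APC = 0.850; MPC = 0.75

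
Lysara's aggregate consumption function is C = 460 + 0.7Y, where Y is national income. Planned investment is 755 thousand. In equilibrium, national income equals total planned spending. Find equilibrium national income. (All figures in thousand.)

Y = 4050

Y = C + I = 460 + 0.7Y + 755
Y − 0.7Y = 1215
0.3Y = 1215, so Y = 1215/0.3 = 4050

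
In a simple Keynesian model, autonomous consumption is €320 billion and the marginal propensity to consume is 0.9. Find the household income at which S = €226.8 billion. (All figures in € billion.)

Y = 5468

S = Y − C = -320 + 0.1Y
-320 + 0.1Y = 226.8, so 0.1Y = 546.8 and Y = 5468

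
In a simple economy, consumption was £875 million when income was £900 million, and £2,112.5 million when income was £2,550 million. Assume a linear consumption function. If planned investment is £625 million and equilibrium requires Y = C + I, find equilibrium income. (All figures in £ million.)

Y = 3300

MPC = (2112.5 − 875)/(2550 − 900) = 1237.5/1650 = 0.75
a = 875 − 0.75(900) = 200
Equilibrium: Y = 200 + 0.75Y + 625
0.25Y = 825, so Y = 825/0.25 = 3300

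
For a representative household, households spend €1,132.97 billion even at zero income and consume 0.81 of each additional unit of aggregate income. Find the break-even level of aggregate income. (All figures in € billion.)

Y = 5963

At break-even, C = Y: 1132.97 + 0.81Y = Y
0.19Y = 1132.97, so Y = 1132.97/0.19 = 5963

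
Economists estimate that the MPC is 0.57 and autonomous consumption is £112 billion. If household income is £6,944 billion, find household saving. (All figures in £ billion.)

C = 112 + 0.57(6944) = 112 + 3958.08 = 4070.08
S = Y − C = 6944 − 4070.08 = 2873.92

S = 2873.92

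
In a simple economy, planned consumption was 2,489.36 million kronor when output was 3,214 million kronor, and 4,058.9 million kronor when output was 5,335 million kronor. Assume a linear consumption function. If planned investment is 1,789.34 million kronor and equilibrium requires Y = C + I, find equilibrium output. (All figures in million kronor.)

Y = 7309

MPC = (4058.9 − 2489.36)/(5335 − 3214) = 1569.54/2121 = 0.74
a = 2489.36 − 0.74(3214) = 111
Equilibrium: Y = 111 + 0.74Y + 1789.34
0.26Y = 1900.34, so Y = 1900.34/0.26 = 7309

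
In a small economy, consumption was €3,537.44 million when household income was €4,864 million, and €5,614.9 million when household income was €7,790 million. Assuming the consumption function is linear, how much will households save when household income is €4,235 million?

S = 1144.15

MPC = (5614.9 − 3537.44)/(7790 − 4864) = 2077.46/2926 = 0.71
a = 3537.44 − 0.71(4864) = 3537.44 − 3453.44 = 84
C = 84 + 0.71(4235) = 3090.85
S = 4235 − 3090.85 = 1144.15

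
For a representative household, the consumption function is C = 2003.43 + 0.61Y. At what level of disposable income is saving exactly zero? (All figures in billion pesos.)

At break-even, C = Y: 2003.43 + 0.61Y = Y
0.39Y = 2003.43, so Y = 2003.43/0.39 = 5137

Y = 5137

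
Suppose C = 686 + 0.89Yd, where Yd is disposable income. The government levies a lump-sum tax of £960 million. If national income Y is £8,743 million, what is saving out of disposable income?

Yd = Y − T = 8743 − 960 = 7783
C = 686 + 0.89(7783) = 686 + 6926.87 = 7612.87
S = Yd − C = 7783 − 7612.87 = 170.13

S = 170.13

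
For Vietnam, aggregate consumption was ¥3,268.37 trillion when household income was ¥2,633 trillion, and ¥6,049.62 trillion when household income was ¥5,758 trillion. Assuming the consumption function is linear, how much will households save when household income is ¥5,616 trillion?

S = -307.24

MPC = (6049.62 − 3268.37)/(5758 − 2633) = 2781.25/3125 = 0.89
a = 3268.37 − 0.89(2633) = 3268.37 − 2343.37 = 925
C = 925 + 0.89(5616) = 5923.24
S = 5616 − 5923.24 = -307.24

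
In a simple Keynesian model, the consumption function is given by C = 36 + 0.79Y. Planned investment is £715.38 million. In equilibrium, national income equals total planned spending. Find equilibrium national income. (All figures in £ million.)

Y = 3578

Y = C + I = 36 + 0.79Y + 715.38
Y − 0.79Y = 751.38
0.21Y = 751.38, so Y = 751.38/0.21 = 3578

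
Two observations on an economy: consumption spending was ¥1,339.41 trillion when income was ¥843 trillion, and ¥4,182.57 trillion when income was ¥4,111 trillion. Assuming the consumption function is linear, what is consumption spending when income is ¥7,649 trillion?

C = 7260.63

MPC = (4182.57 − 1339.41)/(4111 − 843) = 2843.16/3268 = 0.87
a = 1339.41 − 0.87(843) = 1339.41 − 733.41 = 606
C = 606 + 0.87(7649) = 606 + 6654.63 = 7260.63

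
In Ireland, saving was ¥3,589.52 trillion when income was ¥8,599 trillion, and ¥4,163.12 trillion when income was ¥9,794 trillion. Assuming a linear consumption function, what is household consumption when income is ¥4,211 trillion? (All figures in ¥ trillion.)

C = 2727.72

MPS = ΔS/ΔY = (4163.12 − 3589.52)/(9794 − 8599) = 573.6/1195 = 0.48
MPC = 1 − MPS = 0.52
Autonomous saving = 3589.52 − 0.48(8599) = -538, so a = 538
C = 538 + 0.52(4211) = 538 + 2189.72 = 2727.72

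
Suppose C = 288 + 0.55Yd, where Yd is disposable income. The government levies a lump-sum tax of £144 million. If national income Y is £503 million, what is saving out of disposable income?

Yd = Y − T = 503 − 144 = 359
C = 288 + 0.55(359) = 288 + 197.45 = 485.45
S = Yd − C = 359 − 485.45 = -126.45

S = -126.45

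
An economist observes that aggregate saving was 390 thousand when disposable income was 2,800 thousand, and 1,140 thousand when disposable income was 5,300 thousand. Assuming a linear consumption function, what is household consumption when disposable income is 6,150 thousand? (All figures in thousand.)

MPS = ΔS/ΔY = (1140 − 390)/(5300 − 2800) = 750/2500 = 0.3
MPC = 1 − MPS = 0.7
Autonomous saving = 390 − 0.3(2800) = -450, so a = 450
C = 450 + 0.7(6150) = 450 + 4305 = 4755

C = 4755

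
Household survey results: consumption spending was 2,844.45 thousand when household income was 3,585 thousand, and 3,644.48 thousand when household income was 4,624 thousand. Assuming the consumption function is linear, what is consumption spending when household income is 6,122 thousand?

C = 4797.94

MPC = (3644.48 − 2844.45)/(4624 − 3585) = 800.03/1039 = 0.77
a = 2844.45 − 0.77(3585) = 2844.45 − 2760.45 = 84
C = 84 + 0.77(6122) = 84 + 4713.94 = 4797.94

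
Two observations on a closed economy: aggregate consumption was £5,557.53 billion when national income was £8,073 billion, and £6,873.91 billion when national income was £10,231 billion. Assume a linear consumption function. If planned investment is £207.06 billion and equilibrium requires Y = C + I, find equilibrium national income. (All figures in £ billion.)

Y = 2154

MPC = (6873.91 − 5557.53)/(10231 − 8073) = 1316.38/2158 = 0.61
a = 5557.53 − 0.61(8073) = 633
Equilibrium: Y = 633 + 0.61Y + 207.06
0.39Y = 840.06, so Y = 840.06/0.39 = 2154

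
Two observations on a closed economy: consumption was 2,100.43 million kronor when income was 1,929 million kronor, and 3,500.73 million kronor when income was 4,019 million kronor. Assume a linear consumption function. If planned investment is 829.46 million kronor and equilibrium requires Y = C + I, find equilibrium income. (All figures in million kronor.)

MPC = (3500.73 − 2100.43)/(4019 − 1929) = 1400.3/2090 = 0.67
a = 2100.43 − 0.67(1929) = 808
Equilibrium: Y = 808 + 0.67Y + 829.46
0.33Y = 1637.46, so Y = 1637.46/0.33 = 4962

Y = 4962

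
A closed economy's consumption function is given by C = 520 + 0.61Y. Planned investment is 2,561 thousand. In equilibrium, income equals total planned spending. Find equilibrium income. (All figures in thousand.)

Y = C + I = 520 + 0.61Y + 2561
Y − 0.61Y = 3081
0.39Y = 3081, so Y = 3081/0.39 = 7900

Y = 7900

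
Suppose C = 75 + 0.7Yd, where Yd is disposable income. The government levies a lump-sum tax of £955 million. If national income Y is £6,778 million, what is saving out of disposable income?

Yd = Y − T = 6778 − 955 = 5823
C = 75 + 0.7(5823) = 75 + 4076.1 = 4151.1
S = Yd − C = 5823 − 4151.1 = 1671.9

S = 1671.9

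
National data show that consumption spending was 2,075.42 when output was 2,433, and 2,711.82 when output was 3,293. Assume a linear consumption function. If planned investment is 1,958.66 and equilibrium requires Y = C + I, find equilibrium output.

Y = 8591

MPC = (2711.82 − 2075.42)/(3293 − 2433) = 636.4/860 = 0.74
a = 2075.42 − 0.74(2433) = 275
Equilibrium: Y = 275 + 0.74Y + 1958.66
0.26Y = 2233.66, so Y = 2233.66/0.26 = 8591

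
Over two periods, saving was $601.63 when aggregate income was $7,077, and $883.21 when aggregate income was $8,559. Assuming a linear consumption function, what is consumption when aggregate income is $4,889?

MPS = ΔS/ΔY = (883.21 − 601.63)/(8559 − 7077) = 281.58/1482 = 0.19
MPC = 1 − MPS = 0.81
Autonomous saving = 601.63 − 0.19(7077) = -743, so a = 743
C = 743 + 0.81(4889) = 743 + 3960.09 = 4703.09

C = 4703.09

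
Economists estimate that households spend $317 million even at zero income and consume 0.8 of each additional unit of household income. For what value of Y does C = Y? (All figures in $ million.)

At break-even, C = Y: 317 + 0.8Y = Y
0.2Y = 317, so Y = 317/0.2 = 1585

Y = 1585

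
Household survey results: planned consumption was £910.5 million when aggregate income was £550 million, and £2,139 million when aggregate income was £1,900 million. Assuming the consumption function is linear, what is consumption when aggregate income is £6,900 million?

C = 6689

MPC = (2139 − 910.5)/(1900 − 550) = 1228.5/1350 = 0.91
a = 910.5 − 0.91(550) = 910.5 − 500.5 = 410
C = 410 + 0.91(6900) = 410 + 6279 = 6689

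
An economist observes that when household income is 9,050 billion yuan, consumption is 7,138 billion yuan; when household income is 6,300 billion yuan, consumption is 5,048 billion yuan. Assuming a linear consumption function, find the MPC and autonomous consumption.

MPC = ΔC/ΔY = (7138 − 5048)/(9050 − 6300) = 2090/2750 = 0.76
a = C − MPC·Y = 5048 − 0.76(6300) = 5048 − 4788 = 260

MPC = 0.76; a = 260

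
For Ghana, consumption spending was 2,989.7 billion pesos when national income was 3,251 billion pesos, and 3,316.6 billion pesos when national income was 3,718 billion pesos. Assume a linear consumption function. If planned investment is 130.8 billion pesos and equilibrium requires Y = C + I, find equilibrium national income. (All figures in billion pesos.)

Y = 2816

MPC = (3316.6 − 2989.7)/(3718 − 3251) = 326.9/467 = 0.7
a = 2989.7 − 0.7(3251) = 714
Equilibrium: Y = 714 + 0.7Y + 130.8
0.3Y = 844.8, so Y = 844.8/0.3 = 2816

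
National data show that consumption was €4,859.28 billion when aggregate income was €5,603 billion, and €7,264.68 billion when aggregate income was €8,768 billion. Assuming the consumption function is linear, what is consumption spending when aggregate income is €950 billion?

C = 1323

MPC = (7264.68 − 4859.28)/(8768 − 5603) = 2405.4/3165 = 0.76
a = 4859.28 − 0.76(5603) = 4859.28 − 4258.28 = 601
C = 601 + 0.76(950) = 601 + 722 = 1323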